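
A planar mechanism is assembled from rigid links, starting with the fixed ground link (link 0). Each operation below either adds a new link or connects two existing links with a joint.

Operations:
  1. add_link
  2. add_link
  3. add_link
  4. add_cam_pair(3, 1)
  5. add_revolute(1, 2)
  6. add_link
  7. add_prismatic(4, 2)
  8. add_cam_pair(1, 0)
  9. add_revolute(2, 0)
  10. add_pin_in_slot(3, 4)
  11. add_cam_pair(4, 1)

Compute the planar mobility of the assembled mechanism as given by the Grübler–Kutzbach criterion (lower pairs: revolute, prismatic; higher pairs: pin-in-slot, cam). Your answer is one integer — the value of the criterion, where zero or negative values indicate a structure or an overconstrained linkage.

link 0 = ground. State L|J1|J2 = 1|0|0
+link1  2|0|0
+link2  3|0|0
+link3  4|0|0
C(3,1) f=2→J2  4|0|1
R(1,2) f=1→J1  4|1|1
+link4  5|1|1
P(4,2) f=1→J1  5|2|1
C(1,0) f=2→J2  5|2|2
R(2,0) f=1→J1  5|3|2
PS(3,4) f=2→J2  5|3|3
C(4,1) f=2→J2  5|3|4
M = 3(5−1)−2·3−4 = 12−6−4 = 2

M = 2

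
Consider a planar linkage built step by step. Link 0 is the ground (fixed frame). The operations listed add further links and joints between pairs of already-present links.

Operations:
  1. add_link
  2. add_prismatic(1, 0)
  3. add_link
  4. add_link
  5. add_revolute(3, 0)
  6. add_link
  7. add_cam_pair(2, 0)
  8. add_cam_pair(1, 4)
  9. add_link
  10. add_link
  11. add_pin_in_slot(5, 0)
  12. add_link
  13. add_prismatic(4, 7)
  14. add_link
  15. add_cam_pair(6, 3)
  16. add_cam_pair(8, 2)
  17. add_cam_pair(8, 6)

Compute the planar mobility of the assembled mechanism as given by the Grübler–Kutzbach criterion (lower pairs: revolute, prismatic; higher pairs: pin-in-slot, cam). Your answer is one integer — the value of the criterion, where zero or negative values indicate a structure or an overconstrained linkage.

ground; <1,0,0>
#1 <2,0,0>
P:1↔0 J1 <2,1,0>
#2 <3,1,0>
#3 <4,1,0>
R:3↔0 J1 <4,2,0>
#4 <5,2,0>
C:2↔0 J2 <5,2,1>
C:1↔4 J2 <5,2,2>
#5 <6,2,2>
#6 <7,2,2>
PS:5↔0 J2 <7,2,3>
#7 <8,2,3>
P:4↔7 J1 <8,3,3>
#8 <9,3,3>
C:6↔3 J2 <9,3,4>
C:8↔2 J2 <9,3,5>
C:8↔6 J2 <9,3,6>
3×8 − 2×3 − 1×6 = 12

M = 12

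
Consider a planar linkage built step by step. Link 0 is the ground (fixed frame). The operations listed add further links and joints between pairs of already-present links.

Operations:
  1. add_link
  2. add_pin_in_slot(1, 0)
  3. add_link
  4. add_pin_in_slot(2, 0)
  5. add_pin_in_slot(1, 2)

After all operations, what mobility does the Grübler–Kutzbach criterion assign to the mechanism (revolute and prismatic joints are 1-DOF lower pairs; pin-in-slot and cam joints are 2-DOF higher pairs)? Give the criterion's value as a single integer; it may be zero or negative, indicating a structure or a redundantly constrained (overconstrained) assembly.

(L,J1,J2)=(1,0,0); link0 fixed
link1: (2,0,0)
PS 1-0 [J2]: (2,0,1)
link2: (3,0,1)
PS 2-0 [J2]: (3,0,2)
PS 1-2 [J2]: (3,0,3)
Grübler: 3·2 − 2·0 − 3 = 3

M = 3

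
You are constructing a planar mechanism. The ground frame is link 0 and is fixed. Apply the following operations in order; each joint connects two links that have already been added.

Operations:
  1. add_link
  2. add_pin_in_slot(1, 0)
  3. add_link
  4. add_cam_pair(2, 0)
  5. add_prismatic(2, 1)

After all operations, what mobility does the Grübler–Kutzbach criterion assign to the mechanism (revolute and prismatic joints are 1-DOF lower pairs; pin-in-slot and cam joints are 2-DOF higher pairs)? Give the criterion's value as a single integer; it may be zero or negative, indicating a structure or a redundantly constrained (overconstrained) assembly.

M = 2

(L,J1,J2)=(1,0,0); link0 fixed
link1: (2,0,0)
PS 1-0 [J2]: (2,0,1)
link2: (3,0,1)
C 2-0 [J2]: (3,0,2)
P 2-1 [J1]: (3,1,2)
Grübler: 3·2 − 2·1 − 2 = 2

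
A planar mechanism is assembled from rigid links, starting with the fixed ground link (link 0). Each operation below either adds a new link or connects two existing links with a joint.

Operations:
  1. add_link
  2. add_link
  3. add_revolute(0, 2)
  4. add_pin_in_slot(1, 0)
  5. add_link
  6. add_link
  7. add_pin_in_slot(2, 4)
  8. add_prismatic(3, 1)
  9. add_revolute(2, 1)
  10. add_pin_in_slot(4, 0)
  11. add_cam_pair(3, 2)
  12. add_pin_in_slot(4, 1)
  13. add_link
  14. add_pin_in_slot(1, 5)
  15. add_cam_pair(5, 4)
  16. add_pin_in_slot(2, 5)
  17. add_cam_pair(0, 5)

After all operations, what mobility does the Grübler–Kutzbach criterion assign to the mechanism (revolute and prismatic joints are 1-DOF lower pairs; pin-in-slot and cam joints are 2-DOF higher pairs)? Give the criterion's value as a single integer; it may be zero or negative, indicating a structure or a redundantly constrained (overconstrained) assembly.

link 0 = ground. State L|J1|J2 = 1|0|0
+link1  2|0|0
+link2  3|0|0
R(0,2) f=1→J1  3|1|0
PS(1,0) f=2→J2  3|1|1
+link3  4|1|1
+link4  5|1|1
PS(2,4) f=2→J2  5|1|2
P(3,1) f=1→J1  5|2|2
R(2,1) f=1→J1  5|3|2
PS(4,0) f=2→J2  5|3|3
C(3,2) f=2→J2  5|3|4
PS(4,1) f=2→J2  5|3|5
+link5  6|3|5
PS(1,5) f=2→J2  6|3|6
C(5,4) f=2→J2  6|3|7
PS(2,5) f=2→J2  6|3|8
C(0,5) f=2→J2  6|3|9
M = 3(6−1)−2·3−9 = 15−6−9 = 0

M = 0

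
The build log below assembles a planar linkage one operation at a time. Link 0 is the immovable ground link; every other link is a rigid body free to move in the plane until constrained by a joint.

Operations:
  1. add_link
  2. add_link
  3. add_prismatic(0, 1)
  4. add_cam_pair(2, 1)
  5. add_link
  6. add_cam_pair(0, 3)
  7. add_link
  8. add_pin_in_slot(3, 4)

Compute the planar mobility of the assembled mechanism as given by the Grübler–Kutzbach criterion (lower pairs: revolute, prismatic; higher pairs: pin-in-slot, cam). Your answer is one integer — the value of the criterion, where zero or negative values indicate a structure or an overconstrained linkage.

(L,J1,J2)=(1,0,0); link0 fixed
link1: (2,0,0)
link2: (3,0,0)
P 0-1 [J1]: (3,1,0)
C 2-1 [J2]: (3,1,1)
link3: (4,1,1)
C 0-3 [J2]: (4,1,2)
link4: (5,1,2)
PS 3-4 [J2]: (5,1,3)
Grübler: 3·4 − 2·1 − 3 = 7

M = 7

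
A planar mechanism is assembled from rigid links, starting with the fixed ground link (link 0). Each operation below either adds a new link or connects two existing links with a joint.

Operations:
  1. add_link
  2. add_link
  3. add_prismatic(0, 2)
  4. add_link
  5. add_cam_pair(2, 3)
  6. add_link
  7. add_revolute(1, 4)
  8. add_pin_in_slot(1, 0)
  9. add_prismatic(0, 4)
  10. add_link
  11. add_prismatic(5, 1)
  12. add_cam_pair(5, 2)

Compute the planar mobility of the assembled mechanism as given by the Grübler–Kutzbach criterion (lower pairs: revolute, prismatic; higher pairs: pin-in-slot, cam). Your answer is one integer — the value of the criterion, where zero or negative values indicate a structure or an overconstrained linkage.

link 0 = ground. State L|J1|J2 = 1|0|0
+link1  2|0|0
+link2  3|0|0
P(0,2) f=1→J1  3|1|0
+link3  4|1|0
C(2,3) f=2→J2  4|1|1
+link4  5|1|1
R(1,4) f=1→J1  5|2|1
PS(1,0) f=2→J2  5|2|2
P(0,4) f=1→J1  5|3|2
+link5  6|3|2
P(5,1) f=1→J1  6|4|2
C(5,2) f=2→J2  6|4|3
M = 3(6−1)−2·4−3 = 15−8−3 = 4

M = 4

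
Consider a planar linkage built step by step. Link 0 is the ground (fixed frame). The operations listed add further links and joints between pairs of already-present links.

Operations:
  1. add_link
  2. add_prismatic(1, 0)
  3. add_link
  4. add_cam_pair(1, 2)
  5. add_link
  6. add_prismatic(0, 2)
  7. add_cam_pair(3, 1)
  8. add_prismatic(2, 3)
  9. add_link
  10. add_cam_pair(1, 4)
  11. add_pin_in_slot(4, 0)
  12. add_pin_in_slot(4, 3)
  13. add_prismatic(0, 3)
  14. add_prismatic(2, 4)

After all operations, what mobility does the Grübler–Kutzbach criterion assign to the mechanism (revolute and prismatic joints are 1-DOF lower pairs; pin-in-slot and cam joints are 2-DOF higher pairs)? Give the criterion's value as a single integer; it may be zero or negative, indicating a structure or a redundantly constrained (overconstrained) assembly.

(L,J1,J2)=(1,0,0); link0 fixed
link1: (2,0,0)
P 1-0 [J1]: (2,1,0)
link2: (3,1,0)
C 1-2 [J2]: (3,1,1)
link3: (4,1,1)
P 0-2 [J1]: (4,2,1)
C 3-1 [J2]: (4,2,2)
P 2-3 [J1]: (4,3,2)
link4: (5,3,2)
C 1-4 [J2]: (5,3,3)
PS 4-0 [J2]: (5,3,4)
PS 4-3 [J2]: (5,3,5)
P 0-3 [J1]: (5,4,5)
P 2-4 [J1]: (5,5,5)
Grübler: 3·4 − 2·5 − 5 = -3

M = -3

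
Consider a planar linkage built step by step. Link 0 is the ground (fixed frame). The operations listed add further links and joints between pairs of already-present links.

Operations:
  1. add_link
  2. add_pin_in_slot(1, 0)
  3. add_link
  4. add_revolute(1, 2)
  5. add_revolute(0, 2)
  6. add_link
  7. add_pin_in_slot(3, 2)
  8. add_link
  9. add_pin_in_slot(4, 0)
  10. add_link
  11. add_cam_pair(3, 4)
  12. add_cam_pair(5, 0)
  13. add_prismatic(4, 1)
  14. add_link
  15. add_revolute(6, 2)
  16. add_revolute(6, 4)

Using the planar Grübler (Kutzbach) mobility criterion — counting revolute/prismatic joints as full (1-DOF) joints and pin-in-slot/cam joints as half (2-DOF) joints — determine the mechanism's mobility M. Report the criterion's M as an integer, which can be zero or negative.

link 0 = ground. State L|J1|J2 = 1|0|0
+link1  2|0|0
PS(1,0) f=2→J2  2|0|1
+link2  3|0|1
R(1,2) f=1→J1  3|1|1
R(0,2) f=1→J1  3|2|1
+link3  4|2|1
PS(3,2) f=2→J2  4|2|2
+link4  5|2|2
PS(4,0) f=2→J2  5|2|3
+link5  6|2|3
C(3,4) f=2→J2  6|2|4
C(5,0) f=2→J2  6|2|5
P(4,1) f=1→J1  6|3|5
+link6  7|3|5
R(6,2) f=1→J1  7|4|5
R(6,4) f=1→J1  7|5|5
M = 3(7−1)−2·5−5 = 18−10−5 = 3

M = 3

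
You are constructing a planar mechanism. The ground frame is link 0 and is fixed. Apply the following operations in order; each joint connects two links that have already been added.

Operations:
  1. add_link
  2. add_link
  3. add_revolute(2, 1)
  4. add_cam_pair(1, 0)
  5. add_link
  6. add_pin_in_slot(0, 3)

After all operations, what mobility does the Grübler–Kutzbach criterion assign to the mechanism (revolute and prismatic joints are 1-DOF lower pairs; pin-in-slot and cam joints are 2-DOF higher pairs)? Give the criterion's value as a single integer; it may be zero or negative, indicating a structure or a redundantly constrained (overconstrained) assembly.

M = 5

L=1 J1=0 J2=0
add link → L=2 J1=0 J2=0
add link → L=3 J1=0 J2=0
R@2,1 dof=1 J1 → L=3 J1=1 J2=0
C@1,0 dof=2 J2 → L=3 J1=1 J2=1
add link → L=4 J1=1 J2=1
PS@0,3 dof=2 J2 → L=4 J1=1 J2=2
M=3(L−1)−2J1−J2=3·3−2·1−2=5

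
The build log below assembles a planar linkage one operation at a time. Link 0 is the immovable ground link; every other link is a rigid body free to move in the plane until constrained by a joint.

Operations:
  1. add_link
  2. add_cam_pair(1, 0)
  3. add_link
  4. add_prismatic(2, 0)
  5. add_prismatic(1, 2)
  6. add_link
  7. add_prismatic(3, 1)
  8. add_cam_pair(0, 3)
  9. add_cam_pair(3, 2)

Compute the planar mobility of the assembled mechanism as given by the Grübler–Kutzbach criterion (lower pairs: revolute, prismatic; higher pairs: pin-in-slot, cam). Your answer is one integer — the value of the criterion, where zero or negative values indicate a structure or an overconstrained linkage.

link 0 = ground. State L|J1|J2 = 1|0|0
+link1  2|0|0
C(1,0) f=2→J2  2|0|1
+link2  3|0|1
P(2,0) f=1→J1  3|1|1
P(1,2) f=1→J1  3|2|1
+link3  4|2|1
P(3,1) f=1→J1  4|3|1
C(0,3) f=2→J2  4|3|2
C(3,2) f=2→J2  4|3|3
M = 3(4−1)−2·3−3 = 9−6−3 = 0

M = 0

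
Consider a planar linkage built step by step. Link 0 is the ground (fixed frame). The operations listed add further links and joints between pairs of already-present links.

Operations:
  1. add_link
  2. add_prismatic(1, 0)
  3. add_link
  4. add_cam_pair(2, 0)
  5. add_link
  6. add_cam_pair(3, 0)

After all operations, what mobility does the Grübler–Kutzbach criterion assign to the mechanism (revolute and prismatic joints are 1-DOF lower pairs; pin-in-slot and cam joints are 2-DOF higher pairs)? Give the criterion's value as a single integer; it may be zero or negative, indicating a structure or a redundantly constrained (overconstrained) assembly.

M = 5

ground; <1,0,0>
#1 <2,0,0>
P:1↔0 J1 <2,1,0>
#2 <3,1,0>
C:2↔0 J2 <3,1,1>
#3 <4,1,1>
C:3↔0 J2 <4,1,2>
3×3 − 2×1 − 1×2 = 5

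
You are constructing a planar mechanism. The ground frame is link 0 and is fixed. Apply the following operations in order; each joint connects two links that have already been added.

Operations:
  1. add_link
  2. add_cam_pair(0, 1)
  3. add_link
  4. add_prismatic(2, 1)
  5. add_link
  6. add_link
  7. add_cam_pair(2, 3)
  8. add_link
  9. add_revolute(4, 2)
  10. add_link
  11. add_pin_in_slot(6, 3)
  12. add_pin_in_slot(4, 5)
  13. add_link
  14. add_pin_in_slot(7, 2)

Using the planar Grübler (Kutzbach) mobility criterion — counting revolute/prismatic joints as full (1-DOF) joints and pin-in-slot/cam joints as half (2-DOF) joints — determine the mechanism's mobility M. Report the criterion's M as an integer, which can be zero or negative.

(L,J1,J2)=(1,0,0); link0 fixed
link1: (2,0,0)
C 0-1 [J2]: (2,0,1)
link2: (3,0,1)
P 2-1 [J1]: (3,1,1)
link3: (4,1,1)
link4: (5,1,1)
C 2-3 [J2]: (5,1,2)
link5: (6,1,2)
R 4-2 [J1]: (6,2,2)
link6: (7,2,2)
PS 6-3 [J2]: (7,2,3)
PS 4-5 [J2]: (7,2,4)
link7: (8,2,4)
PS 7-2 [J2]: (8,2,5)
Grübler: 3·7 − 2·2 − 5 = 12

M = 12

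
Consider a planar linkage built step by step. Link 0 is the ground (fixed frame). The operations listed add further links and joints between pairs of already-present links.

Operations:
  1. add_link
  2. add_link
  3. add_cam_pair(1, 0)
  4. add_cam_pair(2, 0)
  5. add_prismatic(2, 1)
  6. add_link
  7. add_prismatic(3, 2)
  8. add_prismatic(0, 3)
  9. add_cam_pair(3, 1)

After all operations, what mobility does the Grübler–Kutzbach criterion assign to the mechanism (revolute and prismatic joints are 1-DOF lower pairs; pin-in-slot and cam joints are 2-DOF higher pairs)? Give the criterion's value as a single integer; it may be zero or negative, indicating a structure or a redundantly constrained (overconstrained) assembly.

M = 0

L=1 J1=0 J2=0
add link → L=2 J1=0 J2=0
add link → L=3 J1=0 J2=0
C@1,0 dof=2 J2 → L=3 J1=0 J2=1
C@2,0 dof=2 J2 → L=3 J1=0 J2=2
P@2,1 dof=1 J1 → L=3 J1=1 J2=2
add link → L=4 J1=1 J2=2
P@3,2 dof=1 J1 → L=4 J1=2 J2=2
P@0,3 dof=1 J1 → L=4 J1=3 J2=2
C@3,1 dof=2 J2 → L=4 J1=3 J2=3
M=3(L−1)−2J1−J2=3·3−2·3−3=0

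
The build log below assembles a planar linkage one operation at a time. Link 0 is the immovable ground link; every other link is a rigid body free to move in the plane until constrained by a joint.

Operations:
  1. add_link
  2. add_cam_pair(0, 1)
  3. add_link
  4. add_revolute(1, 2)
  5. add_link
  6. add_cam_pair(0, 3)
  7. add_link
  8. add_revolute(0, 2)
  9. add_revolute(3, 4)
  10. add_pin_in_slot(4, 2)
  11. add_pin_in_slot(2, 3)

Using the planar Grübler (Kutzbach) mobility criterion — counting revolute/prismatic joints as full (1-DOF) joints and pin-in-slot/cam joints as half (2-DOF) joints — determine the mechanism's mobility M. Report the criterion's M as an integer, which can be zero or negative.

ground; <1,0,0>
#1 <2,0,0>
C:0↔1 J2 <2,0,1>
#2 <3,0,1>
R:1↔2 J1 <3,1,1>
#3 <4,1,1>
C:0↔3 J2 <4,1,2>
#4 <5,1,2>
R:0↔2 J1 <5,2,2>
R:3↔4 J1 <5,3,2>
PS:4↔2 J2 <5,3,3>
PS:2↔3 J2 <5,3,4>
3×4 − 2×3 − 1×4 = 2

M = 2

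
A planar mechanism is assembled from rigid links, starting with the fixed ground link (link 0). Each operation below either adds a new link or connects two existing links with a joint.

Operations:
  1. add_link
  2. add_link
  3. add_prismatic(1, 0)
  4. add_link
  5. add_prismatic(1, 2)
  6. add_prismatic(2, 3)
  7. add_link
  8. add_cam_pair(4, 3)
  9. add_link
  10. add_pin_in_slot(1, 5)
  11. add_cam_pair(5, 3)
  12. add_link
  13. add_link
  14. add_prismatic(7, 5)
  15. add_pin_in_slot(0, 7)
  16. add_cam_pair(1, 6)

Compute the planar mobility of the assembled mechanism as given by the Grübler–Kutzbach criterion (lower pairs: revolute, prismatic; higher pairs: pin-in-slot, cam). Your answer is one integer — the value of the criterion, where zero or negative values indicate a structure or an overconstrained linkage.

M = 8

ground; <1,0,0>
#1 <2,0,0>
#2 <3,0,0>
P:1↔0 J1 <3,1,0>
#3 <4,1,0>
P:1↔2 J1 <4,2,0>
P:2↔3 J1 <4,3,0>
#4 <5,3,0>
C:4↔3 J2 <5,3,1>
#5 <6,3,1>
PS:1↔5 J2 <6,3,2>
C:5↔3 J2 <6,3,3>
#6 <7,3,3>
#7 <8,3,3>
P:7↔5 J1 <8,4,3>
PS:0↔7 J2 <8,4,4>
C:1↔6 J2 <8,4,5>
3×7 − 2×4 − 1×5 = 8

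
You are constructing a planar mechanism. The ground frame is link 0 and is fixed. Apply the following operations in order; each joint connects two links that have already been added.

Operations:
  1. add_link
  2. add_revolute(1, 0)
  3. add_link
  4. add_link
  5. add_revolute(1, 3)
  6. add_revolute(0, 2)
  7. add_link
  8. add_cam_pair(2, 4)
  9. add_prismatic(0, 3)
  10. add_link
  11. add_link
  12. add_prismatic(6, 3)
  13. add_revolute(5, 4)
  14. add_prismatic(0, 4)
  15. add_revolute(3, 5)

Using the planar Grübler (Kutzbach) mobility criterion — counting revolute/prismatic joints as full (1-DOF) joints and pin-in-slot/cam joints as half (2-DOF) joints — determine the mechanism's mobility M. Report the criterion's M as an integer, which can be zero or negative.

L=1 J1=0 J2=0
add link → L=2 J1=0 J2=0
R@1,0 dof=1 J1 → L=2 J1=1 J2=0
add link → L=3 J1=1 J2=0
add link → L=4 J1=1 J2=0
R@1,3 dof=1 J1 → L=4 J1=2 J2=0
R@0,2 dof=1 J1 → L=4 J1=3 J2=0
add link → L=5 J1=3 J2=0
C@2,4 dof=2 J2 → L=5 J1=3 J2=1
P@0,3 dof=1 J1 → L=5 J1=4 J2=1
add link → L=6 J1=4 J2=1
add link → L=7 J1=4 J2=1
P@6,3 dof=1 J1 → L=7 J1=5 J2=1
R@5,4 dof=1 J1 → L=7 J1=6 J2=1
P@0,4 dof=1 J1 → L=7 J1=7 J2=1
R@3,5 dof=1 J1 → L=7 J1=8 J2=1
M=3(L−1)−2J1−J2=3·6−2·8−1=1

M = 1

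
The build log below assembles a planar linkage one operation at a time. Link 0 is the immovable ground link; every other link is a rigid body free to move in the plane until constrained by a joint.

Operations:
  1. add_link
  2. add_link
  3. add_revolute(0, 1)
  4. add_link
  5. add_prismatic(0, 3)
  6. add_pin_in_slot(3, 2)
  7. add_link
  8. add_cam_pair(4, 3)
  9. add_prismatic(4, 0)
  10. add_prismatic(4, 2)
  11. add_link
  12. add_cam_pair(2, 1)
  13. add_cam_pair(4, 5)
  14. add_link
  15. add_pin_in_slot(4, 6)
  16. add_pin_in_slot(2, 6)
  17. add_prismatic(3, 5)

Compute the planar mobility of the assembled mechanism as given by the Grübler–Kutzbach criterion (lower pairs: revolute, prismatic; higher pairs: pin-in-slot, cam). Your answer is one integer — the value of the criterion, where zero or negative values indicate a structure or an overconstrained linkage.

(L,J1,J2)=(1,0,0); link0 fixed
link1: (2,0,0)
link2: (3,0,0)
R 0-1 [J1]: (3,1,0)
link3: (4,1,0)
P 0-3 [J1]: (4,2,0)
PS 3-2 [J2]: (4,2,1)
link4: (5,2,1)
C 4-3 [J2]: (5,2,2)
P 4-0 [J1]: (5,3,2)
P 4-2 [J1]: (5,4,2)
link5: (6,4,2)
C 2-1 [J2]: (6,4,3)
C 4-5 [J2]: (6,4,4)
link6: (7,4,4)
PS 4-6 [J2]: (7,4,5)
PS 2-6 [J2]: (7,4,6)
P 3-5 [J1]: (7,5,6)
Grübler: 3·6 − 2·5 − 6 = 2

M = 2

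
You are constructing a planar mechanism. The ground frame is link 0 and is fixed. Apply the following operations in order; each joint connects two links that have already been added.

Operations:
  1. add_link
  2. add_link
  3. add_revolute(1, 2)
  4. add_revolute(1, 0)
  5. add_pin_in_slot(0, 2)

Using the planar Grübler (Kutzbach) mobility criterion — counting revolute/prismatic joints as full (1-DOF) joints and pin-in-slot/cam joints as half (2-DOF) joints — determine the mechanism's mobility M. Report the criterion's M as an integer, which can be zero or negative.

ground; <1,0,0>
#1 <2,0,0>
#2 <3,0,0>
R:1↔2 J1 <3,1,0>
R:1↔0 J1 <3,2,0>
PS:0↔2 J2 <3,2,1>
3×2 − 2×2 − 1×1 = 1

M = 1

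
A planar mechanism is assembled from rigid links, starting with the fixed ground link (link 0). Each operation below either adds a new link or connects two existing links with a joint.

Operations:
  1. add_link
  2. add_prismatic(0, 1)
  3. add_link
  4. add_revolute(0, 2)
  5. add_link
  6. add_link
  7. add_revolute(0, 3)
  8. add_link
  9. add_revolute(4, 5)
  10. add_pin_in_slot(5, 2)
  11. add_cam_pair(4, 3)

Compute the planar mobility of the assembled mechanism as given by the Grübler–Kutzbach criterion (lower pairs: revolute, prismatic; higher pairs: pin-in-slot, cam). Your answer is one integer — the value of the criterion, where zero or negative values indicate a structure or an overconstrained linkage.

M = 5

(L,J1,J2)=(1,0,0); link0 fixed
link1: (2,0,0)
P 0-1 [J1]: (2,1,0)
link2: (3,1,0)
R 0-2 [J1]: (3,2,0)
link3: (4,2,0)
link4: (5,2,0)
R 0-3 [J1]: (5,3,0)
link5: (6,3,0)
R 4-5 [J1]: (6,4,0)
PS 5-2 [J2]: (6,4,1)
C 4-3 [J2]: (6,4,2)
Grübler: 3·5 − 2·4 − 2 = 5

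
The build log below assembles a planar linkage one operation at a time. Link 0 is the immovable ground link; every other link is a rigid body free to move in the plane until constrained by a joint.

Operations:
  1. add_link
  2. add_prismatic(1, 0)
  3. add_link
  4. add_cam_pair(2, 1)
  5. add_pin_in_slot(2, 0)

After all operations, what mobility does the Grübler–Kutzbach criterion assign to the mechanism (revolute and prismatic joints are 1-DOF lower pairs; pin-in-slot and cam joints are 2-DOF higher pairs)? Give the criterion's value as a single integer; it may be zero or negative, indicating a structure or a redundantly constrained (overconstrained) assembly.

link 0 = ground. State L|J1|J2 = 1|0|0
+link1  2|0|0
P(1,0) f=1→J1  2|1|0
+link2  3|1|0
C(2,1) f=2→J2  3|1|1
PS(2,0) f=2→J2  3|1|2
M = 3(3−1)−2·1−2 = 6−2−2 = 2

M = 2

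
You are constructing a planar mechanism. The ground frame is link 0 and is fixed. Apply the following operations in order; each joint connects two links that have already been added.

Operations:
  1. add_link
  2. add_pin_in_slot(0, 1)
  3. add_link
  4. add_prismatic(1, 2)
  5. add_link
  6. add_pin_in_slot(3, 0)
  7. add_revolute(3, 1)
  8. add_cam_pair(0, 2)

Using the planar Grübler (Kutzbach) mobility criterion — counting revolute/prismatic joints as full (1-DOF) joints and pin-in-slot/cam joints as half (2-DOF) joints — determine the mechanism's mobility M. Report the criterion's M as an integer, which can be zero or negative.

(L,J1,J2)=(1,0,0); link0 fixed
link1: (2,0,0)
PS 0-1 [J2]: (2,0,1)
link2: (3,0,1)
P 1-2 [J1]: (3,1,1)
link3: (4,1,1)
PS 3-0 [J2]: (4,1,2)
R 3-1 [J1]: (4,2,2)
C 0-2 [J2]: (4,2,3)
Grübler: 3·3 − 2·2 − 3 = 2

M = 2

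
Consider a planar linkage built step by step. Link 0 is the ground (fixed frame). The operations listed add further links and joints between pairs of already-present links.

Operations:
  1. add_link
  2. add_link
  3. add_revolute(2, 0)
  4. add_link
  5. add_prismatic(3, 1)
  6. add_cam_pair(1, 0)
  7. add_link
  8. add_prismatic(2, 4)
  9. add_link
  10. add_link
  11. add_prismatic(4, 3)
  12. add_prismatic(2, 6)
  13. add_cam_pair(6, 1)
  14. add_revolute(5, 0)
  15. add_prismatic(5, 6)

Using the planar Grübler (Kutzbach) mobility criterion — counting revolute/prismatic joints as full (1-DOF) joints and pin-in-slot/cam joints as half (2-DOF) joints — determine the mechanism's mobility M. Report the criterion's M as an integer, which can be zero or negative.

ground; <1,0,0>
#1 <2,0,0>
#2 <3,0,0>
R:2↔0 J1 <3,1,0>
#3 <4,1,0>
P:3↔1 J1 <4,2,0>
C:1↔0 J2 <4,2,1>
#4 <5,2,1>
P:2↔4 J1 <5,3,1>
#5 <6,3,1>
#6 <7,3,1>
P:4↔3 J1 <7,4,1>
P:2↔6 J1 <7,5,1>
C:6↔1 J2 <7,5,2>
R:5↔0 J1 <7,6,2>
P:5↔6 J1 <7,7,2>
3×6 − 2×7 − 1×2 = 2

M = 2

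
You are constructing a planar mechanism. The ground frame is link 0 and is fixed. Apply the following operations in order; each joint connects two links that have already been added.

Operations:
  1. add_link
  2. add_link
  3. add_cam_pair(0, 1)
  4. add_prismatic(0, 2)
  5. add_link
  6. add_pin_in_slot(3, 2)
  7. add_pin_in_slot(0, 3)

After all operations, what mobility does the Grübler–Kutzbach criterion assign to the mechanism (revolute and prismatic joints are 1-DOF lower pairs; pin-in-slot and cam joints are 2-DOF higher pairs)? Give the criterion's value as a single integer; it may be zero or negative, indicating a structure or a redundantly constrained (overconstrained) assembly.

M = 4

ground; <1,0,0>
#1 <2,0,0>
#2 <3,0,0>
C:0↔1 J2 <3,0,1>
P:0↔2 J1 <3,1,1>
#3 <4,1,1>
PS:3↔2 J2 <4,1,2>
PS:0↔3 J2 <4,1,3>
3×3 − 2×1 − 1×3 = 4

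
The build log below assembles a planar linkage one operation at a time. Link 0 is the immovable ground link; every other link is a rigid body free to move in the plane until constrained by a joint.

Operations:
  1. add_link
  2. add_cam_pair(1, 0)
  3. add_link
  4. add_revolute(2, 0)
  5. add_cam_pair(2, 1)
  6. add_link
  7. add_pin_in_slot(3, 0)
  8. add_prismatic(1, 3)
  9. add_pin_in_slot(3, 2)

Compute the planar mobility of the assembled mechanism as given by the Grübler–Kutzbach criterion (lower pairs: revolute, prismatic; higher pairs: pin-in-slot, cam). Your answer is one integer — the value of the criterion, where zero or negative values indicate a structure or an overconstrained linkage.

M = 1

[1;0;0] (link 0 is ground)
L+ [2;0;0]
C(1,0)∈J2 [2;0;1]
L+ [3;0;1]
R(2,0)∈J1 [3;1;1]
C(2,1)∈J2 [3;1;2]
L+ [4;1;2]
PS(3,0)∈J2 [4;1;3]
P(1,3)∈J1 [4;2;3]
PS(3,2)∈J2 [4;2;4]
mobility = 9 − 4 − 4 = 1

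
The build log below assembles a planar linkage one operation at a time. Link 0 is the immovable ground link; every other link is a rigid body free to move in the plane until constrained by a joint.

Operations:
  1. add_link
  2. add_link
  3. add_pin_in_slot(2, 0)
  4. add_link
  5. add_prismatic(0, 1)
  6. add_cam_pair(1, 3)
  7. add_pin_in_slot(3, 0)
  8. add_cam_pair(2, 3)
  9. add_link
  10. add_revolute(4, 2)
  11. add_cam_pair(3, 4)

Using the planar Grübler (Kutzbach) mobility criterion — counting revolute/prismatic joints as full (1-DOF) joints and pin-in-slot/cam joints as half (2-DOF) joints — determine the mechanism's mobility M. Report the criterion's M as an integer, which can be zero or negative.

(L,J1,J2)=(1,0,0); link0 fixed
link1: (2,0,0)
link2: (3,0,0)
PS 2-0 [J2]: (3,0,1)
link3: (4,0,1)
P 0-1 [J1]: (4,1,1)
C 1-3 [J2]: (4,1,2)
PS 3-0 [J2]: (4,1,3)
C 2-3 [J2]: (4,1,4)
link4: (5,1,4)
R 4-2 [J1]: (5,2,4)
C 3-4 [J2]: (5,2,5)
Grübler: 3·4 − 2·2 − 5 = 3

M = 3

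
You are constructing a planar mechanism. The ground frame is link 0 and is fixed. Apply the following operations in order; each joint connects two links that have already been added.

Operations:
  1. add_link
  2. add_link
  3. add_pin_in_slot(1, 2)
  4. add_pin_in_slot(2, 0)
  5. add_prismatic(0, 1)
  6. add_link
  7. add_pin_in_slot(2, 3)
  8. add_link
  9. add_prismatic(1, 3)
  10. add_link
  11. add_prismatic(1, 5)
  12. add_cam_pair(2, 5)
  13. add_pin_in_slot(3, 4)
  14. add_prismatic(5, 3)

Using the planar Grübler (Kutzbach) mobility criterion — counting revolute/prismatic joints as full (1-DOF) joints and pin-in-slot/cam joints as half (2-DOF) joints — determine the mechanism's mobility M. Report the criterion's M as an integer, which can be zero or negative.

[1;0;0] (link 0 is ground)
L+ [2;0;0]
L+ [3;0;0]
PS(1,2)∈J2 [3;0;1]
PS(2,0)∈J2 [3;0;2]
P(0,1)∈J1 [3;1;2]
L+ [4;1;2]
PS(2,3)∈J2 [4;1;3]
L+ [5;1;3]
P(1,3)∈J1 [5;2;3]
L+ [6;2;3]
P(1,5)∈J1 [6;3;3]
C(2,5)∈J2 [6;3;4]
PS(3,4)∈J2 [6;3;5]
P(5,3)∈J1 [6;4;5]
mobility = 15 − 8 − 5 = 2

M = 2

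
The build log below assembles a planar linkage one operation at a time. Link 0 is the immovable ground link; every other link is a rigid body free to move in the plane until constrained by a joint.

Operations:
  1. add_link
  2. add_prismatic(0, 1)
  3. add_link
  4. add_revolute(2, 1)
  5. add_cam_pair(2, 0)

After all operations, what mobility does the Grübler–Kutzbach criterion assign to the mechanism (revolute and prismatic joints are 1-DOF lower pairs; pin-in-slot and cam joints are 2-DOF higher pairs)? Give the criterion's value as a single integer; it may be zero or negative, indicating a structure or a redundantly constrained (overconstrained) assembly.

M = 1

link 0 = ground. State L|J1|J2 = 1|0|0
+link1  2|0|0
P(0,1) f=1→J1  2|1|0
+link2  3|1|0
R(2,1) f=1→J1  3|2|0
C(2,0) f=2→J2  3|2|1
M = 3(3−1)−2·2−1 = 6−4−1 = 1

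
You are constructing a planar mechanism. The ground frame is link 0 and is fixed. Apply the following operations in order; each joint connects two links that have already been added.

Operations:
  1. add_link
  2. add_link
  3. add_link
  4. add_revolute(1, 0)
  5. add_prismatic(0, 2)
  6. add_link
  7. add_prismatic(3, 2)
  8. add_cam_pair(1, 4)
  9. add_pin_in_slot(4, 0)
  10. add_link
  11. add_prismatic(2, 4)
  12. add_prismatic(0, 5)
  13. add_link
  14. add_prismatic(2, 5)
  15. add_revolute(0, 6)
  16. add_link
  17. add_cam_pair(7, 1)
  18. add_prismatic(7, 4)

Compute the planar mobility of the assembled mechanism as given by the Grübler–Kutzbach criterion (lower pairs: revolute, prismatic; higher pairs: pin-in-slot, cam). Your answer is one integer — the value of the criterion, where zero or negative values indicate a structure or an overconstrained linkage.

M = 2

link 0 = ground. State L|J1|J2 = 1|0|0
+link1  2|0|0
+link2  3|0|0
+link3  4|0|0
R(1,0) f=1→J1  4|1|0
P(0,2) f=1→J1  4|2|0
+link4  5|2|0
P(3,2) f=1→J1  5|3|0
C(1,4) f=2→J2  5|3|1
PS(4,0) f=2→J2  5|3|2
+link5  6|3|2
P(2,4) f=1→J1  6|4|2
P(0,5) f=1→J1  6|5|2
+link6  7|5|2
P(2,5) f=1→J1  7|6|2
R(0,6) f=1→J1  7|7|2
+link7  8|7|2
C(7,1) f=2→J2  8|7|3
P(7,4) f=1→J1  8|8|3
M = 3(8−1)−2·8−3 = 21−16−3 = 2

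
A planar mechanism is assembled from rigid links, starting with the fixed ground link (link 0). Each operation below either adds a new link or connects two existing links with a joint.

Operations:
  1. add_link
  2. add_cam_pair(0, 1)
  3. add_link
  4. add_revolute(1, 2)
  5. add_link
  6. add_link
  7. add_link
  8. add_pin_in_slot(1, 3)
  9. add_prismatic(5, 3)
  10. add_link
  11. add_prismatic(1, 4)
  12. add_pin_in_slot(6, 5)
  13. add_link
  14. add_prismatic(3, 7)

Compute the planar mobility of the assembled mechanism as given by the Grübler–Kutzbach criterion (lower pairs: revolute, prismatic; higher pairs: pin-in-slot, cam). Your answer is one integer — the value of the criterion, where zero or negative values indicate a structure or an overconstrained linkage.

link 0 = ground. State L|J1|J2 = 1|0|0
+link1  2|0|0
C(0,1) f=2→J2  2|0|1
+link2  3|0|1
R(1,2) f=1→J1  3|1|1
+link3  4|1|1
+link4  5|1|1
+link5  6|1|1
PS(1,3) f=2→J2  6|1|2
P(5,3) f=1→J1  6|2|2
+link6  7|2|2
P(1,4) f=1→J1  7|3|2
PS(6,5) f=2→J2  7|3|3
+link7  8|3|3
P(3,7) f=1→J1  8|4|3
M = 3(8−1)−2·4−3 = 21−8−3 = 10

M = 10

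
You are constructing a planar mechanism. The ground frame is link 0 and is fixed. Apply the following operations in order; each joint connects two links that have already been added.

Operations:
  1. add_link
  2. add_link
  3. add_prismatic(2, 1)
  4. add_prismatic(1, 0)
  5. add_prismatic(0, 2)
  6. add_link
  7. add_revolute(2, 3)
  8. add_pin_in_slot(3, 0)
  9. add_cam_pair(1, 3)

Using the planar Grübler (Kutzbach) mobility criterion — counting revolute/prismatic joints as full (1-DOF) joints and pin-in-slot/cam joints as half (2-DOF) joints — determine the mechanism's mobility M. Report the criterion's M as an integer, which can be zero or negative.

M = -1

(L,J1,J2)=(1,0,0); link0 fixed
link1: (2,0,0)
link2: (3,0,0)
P 2-1 [J1]: (3,1,0)
P 1-0 [J1]: (3,2,0)
P 0-2 [J1]: (3,3,0)
link3: (4,3,0)
R 2-3 [J1]: (4,4,0)
PS 3-0 [J2]: (4,4,1)
C 1-3 [J2]: (4,4,2)
Grübler: 3·3 − 2·4 − 2 = -1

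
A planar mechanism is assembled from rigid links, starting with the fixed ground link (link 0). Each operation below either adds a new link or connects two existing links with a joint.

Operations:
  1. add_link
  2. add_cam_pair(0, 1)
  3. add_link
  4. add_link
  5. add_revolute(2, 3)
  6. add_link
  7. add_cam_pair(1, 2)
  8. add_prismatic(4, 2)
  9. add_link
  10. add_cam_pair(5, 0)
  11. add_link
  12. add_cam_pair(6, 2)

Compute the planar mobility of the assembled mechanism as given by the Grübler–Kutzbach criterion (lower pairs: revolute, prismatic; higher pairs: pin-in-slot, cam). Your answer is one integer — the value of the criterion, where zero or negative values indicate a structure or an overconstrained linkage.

(L,J1,J2)=(1,0,0); link0 fixed
link1: (2,0,0)
C 0-1 [J2]: (2,0,1)
link2: (3,0,1)
link3: (4,0,1)
R 2-3 [J1]: (4,1,1)
link4: (5,1,1)
C 1-2 [J2]: (5,1,2)
P 4-2 [J1]: (5,2,2)
link5: (6,2,2)
C 5-0 [J2]: (6,2,3)
link6: (7,2,3)
C 6-2 [J2]: (7,2,4)
Grübler: 3·6 − 2·2 − 4 = 10

M = 10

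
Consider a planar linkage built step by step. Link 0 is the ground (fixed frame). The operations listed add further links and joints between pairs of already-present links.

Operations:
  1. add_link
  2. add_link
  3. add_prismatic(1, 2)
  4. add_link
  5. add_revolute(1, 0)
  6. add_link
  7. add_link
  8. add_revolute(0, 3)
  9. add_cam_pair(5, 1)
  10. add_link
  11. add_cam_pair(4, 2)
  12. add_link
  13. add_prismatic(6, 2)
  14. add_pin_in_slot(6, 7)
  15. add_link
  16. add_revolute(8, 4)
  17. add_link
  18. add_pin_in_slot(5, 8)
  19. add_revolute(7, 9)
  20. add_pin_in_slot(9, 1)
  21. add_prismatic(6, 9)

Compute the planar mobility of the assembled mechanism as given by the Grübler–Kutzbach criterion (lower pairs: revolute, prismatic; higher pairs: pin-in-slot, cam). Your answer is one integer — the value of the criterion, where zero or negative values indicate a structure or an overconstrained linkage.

M = 8

ground; <1,0,0>
#1 <2,0,0>
#2 <3,0,0>
P:1↔2 J1 <3,1,0>
#3 <4,1,0>
R:1↔0 J1 <4,2,0>
#4 <5,2,0>
#5 <6,2,0>
R:0↔3 J1 <6,3,0>
C:5↔1 J2 <6,3,1>
#6 <7,3,1>
C:4↔2 J2 <7,3,2>
#7 <8,3,2>
P:6↔2 J1 <8,4,2>
PS:6↔7 J2 <8,4,3>
#8 <9,4,3>
R:8↔4 J1 <9,5,3>
#9 <10,5,3>
PS:5↔8 J2 <10,5,4>
R:7↔9 J1 <10,6,4>
PS:9↔1 J2 <10,6,5>
P:6↔9 J1 <10,7,5>
3×9 − 2×7 − 1×5 = 8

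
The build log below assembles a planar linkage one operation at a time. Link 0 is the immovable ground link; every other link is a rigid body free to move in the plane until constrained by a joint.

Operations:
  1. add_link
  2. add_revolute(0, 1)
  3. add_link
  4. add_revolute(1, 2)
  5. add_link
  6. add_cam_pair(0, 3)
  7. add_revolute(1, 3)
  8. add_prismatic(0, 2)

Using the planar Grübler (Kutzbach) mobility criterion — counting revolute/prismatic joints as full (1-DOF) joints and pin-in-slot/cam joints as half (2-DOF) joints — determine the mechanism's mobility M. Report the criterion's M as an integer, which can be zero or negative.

M = 0

link 0 = ground. State L|J1|J2 = 1|0|0
+link1  2|0|0
R(0,1) f=1→J1  2|1|0
+link2  3|1|0
R(1,2) f=1→J1  3|2|0
+link3  4|2|0
C(0,3) f=2→J2  4|2|1
R(1,3) f=1→J1  4|3|1
P(0,2) f=1→J1  4|4|1
M = 3(4−1)−2·4−1 = 9−8−1 = 0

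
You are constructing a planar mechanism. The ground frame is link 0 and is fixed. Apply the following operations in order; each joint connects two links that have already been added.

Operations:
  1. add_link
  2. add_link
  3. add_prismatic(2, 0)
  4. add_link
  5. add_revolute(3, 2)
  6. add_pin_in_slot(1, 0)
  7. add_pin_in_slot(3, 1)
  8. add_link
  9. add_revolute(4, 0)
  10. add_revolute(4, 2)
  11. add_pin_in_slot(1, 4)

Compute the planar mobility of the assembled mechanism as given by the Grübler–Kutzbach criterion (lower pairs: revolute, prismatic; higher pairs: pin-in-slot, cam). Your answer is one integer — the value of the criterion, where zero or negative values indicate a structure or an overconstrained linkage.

[1;0;0] (link 0 is ground)
L+ [2;0;0]
L+ [3;0;0]
P(2,0)∈J1 [3;1;0]
L+ [4;1;0]
R(3,2)∈J1 [4;2;0]
PS(1,0)∈J2 [4;2;1]
PS(3,1)∈J2 [4;2;2]
L+ [5;2;2]
R(4,0)∈J1 [5;3;2]
R(4,2)∈J1 [5;4;2]
PS(1,4)∈J2 [5;4;3]
mobility = 12 − 8 − 3 = 1

M = 1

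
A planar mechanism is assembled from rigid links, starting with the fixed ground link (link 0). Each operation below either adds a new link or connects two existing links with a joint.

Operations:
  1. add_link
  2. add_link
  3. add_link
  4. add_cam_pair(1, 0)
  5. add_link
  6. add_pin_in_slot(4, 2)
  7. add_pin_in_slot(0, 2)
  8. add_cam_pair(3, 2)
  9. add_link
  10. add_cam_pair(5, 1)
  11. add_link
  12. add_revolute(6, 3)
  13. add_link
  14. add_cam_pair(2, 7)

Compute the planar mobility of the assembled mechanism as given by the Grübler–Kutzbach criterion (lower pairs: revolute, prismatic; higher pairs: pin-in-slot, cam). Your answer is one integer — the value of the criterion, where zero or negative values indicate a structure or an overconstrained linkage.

ground; <1,0,0>
#1 <2,0,0>
#2 <3,0,0>
#3 <4,0,0>
C:1↔0 J2 <4,0,1>
#4 <5,0,1>
PS:4↔2 J2 <5,0,2>
PS:0↔2 J2 <5,0,3>
C:3↔2 J2 <5,0,4>
#5 <6,0,4>
C:5↔1 J2 <6,0,5>
#6 <7,0,5>
R:6↔3 J1 <7,1,5>
#7 <8,1,5>
C:2↔7 J2 <8,1,6>
3×7 − 2×1 − 1×6 = 13

M = 13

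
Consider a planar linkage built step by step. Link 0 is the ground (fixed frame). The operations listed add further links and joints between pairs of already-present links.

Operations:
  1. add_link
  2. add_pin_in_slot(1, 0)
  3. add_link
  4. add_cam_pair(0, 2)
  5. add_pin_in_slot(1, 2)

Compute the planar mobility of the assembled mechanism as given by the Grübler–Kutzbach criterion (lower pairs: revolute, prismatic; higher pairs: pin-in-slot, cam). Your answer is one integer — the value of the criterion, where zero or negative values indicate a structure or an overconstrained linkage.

(L,J1,J2)=(1,0,0); link0 fixed
link1: (2,0,0)
PS 1-0 [J2]: (2,0,1)
link2: (3,0,1)
C 0-2 [J2]: (3,0,2)
PS 1-2 [J2]: (3,0,3)
Grübler: 3·2 − 2·0 − 3 = 3

M = 3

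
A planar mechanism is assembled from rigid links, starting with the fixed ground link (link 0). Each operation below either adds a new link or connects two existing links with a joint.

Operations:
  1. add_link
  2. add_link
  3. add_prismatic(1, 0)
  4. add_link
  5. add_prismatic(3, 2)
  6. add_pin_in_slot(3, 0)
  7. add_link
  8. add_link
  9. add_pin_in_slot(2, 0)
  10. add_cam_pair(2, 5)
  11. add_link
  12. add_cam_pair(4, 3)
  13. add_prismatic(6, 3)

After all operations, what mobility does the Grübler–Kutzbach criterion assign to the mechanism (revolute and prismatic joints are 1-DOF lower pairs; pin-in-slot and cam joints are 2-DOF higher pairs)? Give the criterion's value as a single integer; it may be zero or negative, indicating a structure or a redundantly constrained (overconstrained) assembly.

(L,J1,J2)=(1,0,0); link0 fixed
link1: (2,0,0)
link2: (3,0,0)
P 1-0 [J1]: (3,1,0)
link3: (4,1,0)
P 3-2 [J1]: (4,2,0)
PS 3-0 [J2]: (4,2,1)
link4: (5,2,1)
link5: (6,2,1)
PS 2-0 [J2]: (6,2,2)
C 2-5 [J2]: (6,2,3)
link6: (7,2,3)
C 4-3 [J2]: (7,2,4)
P 6-3 [J1]: (7,3,4)
Grübler: 3·6 − 2·3 − 4 = 8

M = 8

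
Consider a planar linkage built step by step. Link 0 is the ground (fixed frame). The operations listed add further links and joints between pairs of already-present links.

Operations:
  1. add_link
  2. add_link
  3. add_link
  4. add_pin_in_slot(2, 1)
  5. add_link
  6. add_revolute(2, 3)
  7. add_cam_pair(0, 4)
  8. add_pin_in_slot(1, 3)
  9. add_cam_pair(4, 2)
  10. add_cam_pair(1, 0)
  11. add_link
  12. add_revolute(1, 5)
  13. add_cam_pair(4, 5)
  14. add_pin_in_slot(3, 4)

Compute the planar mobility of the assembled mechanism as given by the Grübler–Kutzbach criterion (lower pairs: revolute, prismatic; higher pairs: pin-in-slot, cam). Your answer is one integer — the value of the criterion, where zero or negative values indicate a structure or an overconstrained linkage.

[1;0;0] (link 0 is ground)
L+ [2;0;0]
L+ [3;0;0]
L+ [4;0;0]
PS(2,1)∈J2 [4;0;1]
L+ [5;0;1]
R(2,3)∈J1 [5;1;1]
C(0,4)∈J2 [5;1;2]
PS(1,3)∈J2 [5;1;3]
C(4,2)∈J2 [5;1;4]
C(1,0)∈J2 [5;1;5]
L+ [6;1;5]
R(1,5)∈J1 [6;2;5]
C(4,5)∈J2 [6;2;6]
PS(3,4)∈J2 [6;2;7]
mobility = 15 − 4 − 7 = 4

M = 4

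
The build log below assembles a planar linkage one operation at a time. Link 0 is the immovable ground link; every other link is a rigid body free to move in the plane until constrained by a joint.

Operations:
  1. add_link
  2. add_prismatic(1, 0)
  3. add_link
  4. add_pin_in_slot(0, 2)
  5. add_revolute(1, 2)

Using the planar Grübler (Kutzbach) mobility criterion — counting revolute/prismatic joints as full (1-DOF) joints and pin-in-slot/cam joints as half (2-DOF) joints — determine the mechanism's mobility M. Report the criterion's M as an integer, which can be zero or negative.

M = 1

ground; <1,0,0>
#1 <2,0,0>
P:1↔0 J1 <2,1,0>
#2 <3,1,0>
PS:0↔2 J2 <3,1,1>
R:1↔2 J1 <3,2,1>
3×2 − 2×2 − 1×1 = 1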